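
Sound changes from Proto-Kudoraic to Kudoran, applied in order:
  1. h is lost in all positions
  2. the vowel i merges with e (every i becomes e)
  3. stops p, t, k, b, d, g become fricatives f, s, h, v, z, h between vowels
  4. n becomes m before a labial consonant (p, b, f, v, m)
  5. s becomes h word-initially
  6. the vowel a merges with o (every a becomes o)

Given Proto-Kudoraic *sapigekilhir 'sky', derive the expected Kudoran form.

hofeheheler

Kudoran: *sapigekilhir
  sapigekilhir → sapigekilir   [h-loss]
  sapigekilir → sapegekeler   [vowel merger]
  sapegekeler → safeheheler   [intervocalic lenition]
  safeheheler (rule 4 does not apply)
  safeheheler → hafeheheler   [debuccalisation]
  hafeheheler → hofeheheler   [vowel merger]
  giving Kudoran hofeheheler.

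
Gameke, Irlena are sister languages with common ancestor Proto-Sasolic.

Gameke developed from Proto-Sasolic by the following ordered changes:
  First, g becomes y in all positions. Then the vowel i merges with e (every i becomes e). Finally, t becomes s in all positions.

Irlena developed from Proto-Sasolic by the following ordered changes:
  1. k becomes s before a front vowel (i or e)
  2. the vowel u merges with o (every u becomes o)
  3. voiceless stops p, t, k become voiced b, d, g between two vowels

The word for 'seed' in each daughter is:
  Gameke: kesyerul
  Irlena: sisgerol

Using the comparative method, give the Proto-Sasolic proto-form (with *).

*kisgerul

Position 2: Gameke has e, Irlena has i. Irlena preserves i here (none of its changes turn any other segment into i), so the proto-segment is *i.
Position 7: Gameke has u, Irlena has o. Gameke preserves u here (none of its changes turn any other segment into u), so the proto-segment is *u.
Position 4: Gameke has y, Irlena has g. Taking the neighbouring segments as reconstructed: Gameke y could go back to *g or *y; Irlena g can only go back to *g — the one source consistent with every daughter is *g.
Verify the candidate proto-form against each daughter:
Gameke: *kisgerul
  kisgerul → kisyerul   [unconditioned shift]
  kisyerul → kesyerul   [vowel merger]
  kesyerul (rule 3 does not apply)
  giving Gameke kesyerul.
Irlena: *kisgerul > sisgerul > sisgerol  (by palatalisation, vowel merger)
No other proto-form is consistent with every reflex, so the reconstruction is *kisgerul.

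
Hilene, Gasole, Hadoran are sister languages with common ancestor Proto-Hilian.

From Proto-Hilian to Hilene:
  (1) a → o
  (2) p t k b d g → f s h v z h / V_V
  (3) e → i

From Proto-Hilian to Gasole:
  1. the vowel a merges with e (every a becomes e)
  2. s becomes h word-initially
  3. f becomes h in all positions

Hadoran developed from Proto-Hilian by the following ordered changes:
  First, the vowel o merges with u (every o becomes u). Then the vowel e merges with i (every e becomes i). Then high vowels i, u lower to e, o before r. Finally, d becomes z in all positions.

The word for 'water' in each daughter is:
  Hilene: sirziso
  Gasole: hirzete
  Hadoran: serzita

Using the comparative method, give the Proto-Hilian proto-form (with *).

Position 6: Hilene has s, Gasole has t, Hadoran has t. Gasole preserves t here (none of its changes turn any other segment into t), so the proto-segment is *t.
Position 2: Hilene has i, Gasole has i, Hadoran has e. Gasole preserves i here (none of its changes turn any other segment into i), so the proto-segment is *i.
Position 1: Hilene has s, Gasole has h, Hadoran has s. Hadoran preserves s here (none of its changes turn any other segment into s), so the proto-segment is *s.
Verify the candidate proto-form against each daughter:
Hilene: start from *sirzeta.
  rule 1 (vowel merger): sirzeta → sirzeto
  rule 2 (intervocalic lenition): sirzeto → sirzeso
  rule 3 (vowel merger): sirzeso → sirziso
  ⇒ Hilene sirziso
Gasole: *sirzeta
  sirzeta → sirzete   [vowel merger]
  sirzete → hirzete   [debuccalisation]
  hirzete (rule 3 does not apply)
  giving Gasole hirzete.
Hadoran: *sirzeta
  sirzeta (rule 1 does not apply)
  sirzeta → sirzita   [vowel merger]
  sirzita → serzita   [pre-rhotic lowering]
  serzita (rule 4 does not apply)
  giving Hadoran serzita.
Only *sirzeta yields all of Hilene sirziso, Gasole hirzete, Hadoran serzita.

*sirzeta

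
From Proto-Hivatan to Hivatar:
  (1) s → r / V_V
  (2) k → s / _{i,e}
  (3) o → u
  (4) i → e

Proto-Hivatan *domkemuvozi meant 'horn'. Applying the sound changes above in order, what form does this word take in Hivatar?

Hivatar: *domkemuvozi
  domkemuvozi (rule 1 does not apply)
  domkemuvozi → domsemuvozi   [palatalisation]
  domsemuvozi → dumsemuvuzi   [vowel merger]
  dumsemuvuzi → dumsemuvuze   [vowel merger]
  giving Hivatar dumsemuvuze.

dumsemuvuze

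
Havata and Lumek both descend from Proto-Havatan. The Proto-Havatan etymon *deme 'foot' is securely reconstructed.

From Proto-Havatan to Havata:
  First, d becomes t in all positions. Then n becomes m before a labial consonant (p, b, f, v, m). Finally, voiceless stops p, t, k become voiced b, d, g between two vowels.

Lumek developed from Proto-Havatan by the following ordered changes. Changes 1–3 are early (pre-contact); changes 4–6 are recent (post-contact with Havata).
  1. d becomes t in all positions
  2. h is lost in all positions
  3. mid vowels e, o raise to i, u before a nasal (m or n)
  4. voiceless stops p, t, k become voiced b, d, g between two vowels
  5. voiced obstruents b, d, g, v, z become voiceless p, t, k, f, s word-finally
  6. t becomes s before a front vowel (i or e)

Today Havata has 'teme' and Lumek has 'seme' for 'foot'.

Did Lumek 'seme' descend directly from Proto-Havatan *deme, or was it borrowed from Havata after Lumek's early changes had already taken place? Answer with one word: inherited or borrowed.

If inherited, *deme would pass through all of Lumek's changes:
Lumek: start from *deme.
  rule 1 (unconditioned shift): deme → teme
  rule 2: no change — teme
  rule 3 (pre-nasal raising): teme → time
  rule 4: no change — time
  rule 5: no change — time
  rule 6 (palatalisation): time → sime
  ⇒ Lumek sime
If borrowed from Havata 'teme' after the early changes, it would undergo only the recent ones:
  rule 4 (intervocalic voicing): no change (teme)
  rule 5 (final devoicing): no change (teme)
  rule 6 (palatalisation): teme → seme
  ⇒ as a loan: seme
Lumek 'seme' matches the loan outcome 'seme', not the inherited 'sime' — it skipped the early Lumek changes, so it was borrowed from Havata.

borrowed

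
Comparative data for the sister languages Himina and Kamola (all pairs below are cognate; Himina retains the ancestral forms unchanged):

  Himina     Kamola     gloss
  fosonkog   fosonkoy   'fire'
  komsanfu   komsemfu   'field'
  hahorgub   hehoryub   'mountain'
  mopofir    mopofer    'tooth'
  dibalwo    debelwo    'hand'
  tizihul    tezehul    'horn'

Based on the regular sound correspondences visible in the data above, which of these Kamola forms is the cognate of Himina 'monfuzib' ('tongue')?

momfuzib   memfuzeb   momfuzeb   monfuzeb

komsanfu ~ komsemfu — Himina n corresponds to Kamola m after a vowel, before a labial obstruent.
dibalwo ~ debelwo — Himina i corresponds to Kamola e after a consonant, before a labial obstruent.
Applying these to Himina 'monfuzib':
  monfuzib → momfuzib   (n→m after a vowel, before a labial obstruent)
  momfuzib → momfuzeb   (i→e after a consonant, before a labial obstruent)
So the Kamola cognate is 'momfuzeb'.

momfuzeb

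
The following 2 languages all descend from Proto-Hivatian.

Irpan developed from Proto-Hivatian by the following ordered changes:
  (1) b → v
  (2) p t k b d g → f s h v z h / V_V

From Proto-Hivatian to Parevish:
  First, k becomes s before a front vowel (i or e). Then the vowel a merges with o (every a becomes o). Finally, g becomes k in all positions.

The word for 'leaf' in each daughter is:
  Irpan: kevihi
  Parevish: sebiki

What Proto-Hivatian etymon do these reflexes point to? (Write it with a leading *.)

*kebigi

Position 1: Irpan has k, Parevish has s. Irpan preserves k here (none of its changes turn any other segment into k), so the proto-segment is *k.
Position 3: Irpan has v, Parevish has b. Parevish preserves b here (none of its changes turn any other segment into b), so the proto-segment is *b.
Position 5: Irpan has h, Parevish has k. Taking the neighbouring segments as reconstructed: Irpan h could go back to *k or *g or *h; Parevish k can only go back to *g — the one source consistent with every daughter is *g.
Continuing position by position gives *kebigi; check it forward:
Irpan: *kebigi
  kebigi → kevigi   [unconditioned shift]
  kevigi → kevihi   [intervocalic lenition]
  giving Irpan kevihi.
Parevish: *kebigi > sebigi > sebiki  (by palatalisation, unconditioned shift)
No other proto-form is consistent with every reflex, so the reconstruction is *kebigi.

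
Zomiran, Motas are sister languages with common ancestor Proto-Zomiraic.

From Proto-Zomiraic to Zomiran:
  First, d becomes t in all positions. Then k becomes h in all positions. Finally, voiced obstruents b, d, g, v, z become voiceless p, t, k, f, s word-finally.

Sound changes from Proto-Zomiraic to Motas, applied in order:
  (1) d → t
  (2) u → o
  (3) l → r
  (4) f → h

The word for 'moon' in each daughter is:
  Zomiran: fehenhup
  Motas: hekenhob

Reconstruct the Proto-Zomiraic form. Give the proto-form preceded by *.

*fekenhub

Position 1: Zomiran has f, Motas has h. Taking the neighbouring segments as reconstructed: Zomiran f can only go back to *f; Motas h could go back to *f or *h — the one source consistent with every daughter is *f.
Position 3: Zomiran has h, Motas has k. Motas preserves k here (none of its changes turn any other segment into k), so the proto-segment is *k.
Position 7: Zomiran has u, Motas has o. Zomiran preserves u here (none of its changes turn any other segment into u), so the proto-segment is *u.
Verify the candidate proto-form against each daughter:
Zomiran: start from *fekenhub.
  rule 1: no change — fekenhub
  rule 2 (unconditioned shift): fekenhub → fehenhub
  rule 3 (final devoicing): fehenhub → fehenhup
  ⇒ Zomiran fehenhup
Motas: start from *fekenhub.
  rule 1: no change — fekenhub
  rule 2 (vowel merger): fekenhub → fekenhob
  rule 3: no change — fekenhob
  rule 4 (unconditioned shift): fekenhob → hekenhob
  ⇒ Motas hekenhob
Only *fekenhub yields all of Zomiran fehenhup, Motas hekenhob.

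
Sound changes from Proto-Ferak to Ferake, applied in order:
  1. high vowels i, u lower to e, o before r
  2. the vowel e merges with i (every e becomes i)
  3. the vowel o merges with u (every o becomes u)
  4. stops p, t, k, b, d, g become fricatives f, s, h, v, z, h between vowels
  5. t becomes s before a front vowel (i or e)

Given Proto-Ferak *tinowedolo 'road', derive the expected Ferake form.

Ferake: *tinowedolo > tinowidolo > tinuwidulu > tinuwizulu > sinuwizulu  (by vowel merger, vowel merger, intervocalic lenition, palatalisation)

sinuwizulu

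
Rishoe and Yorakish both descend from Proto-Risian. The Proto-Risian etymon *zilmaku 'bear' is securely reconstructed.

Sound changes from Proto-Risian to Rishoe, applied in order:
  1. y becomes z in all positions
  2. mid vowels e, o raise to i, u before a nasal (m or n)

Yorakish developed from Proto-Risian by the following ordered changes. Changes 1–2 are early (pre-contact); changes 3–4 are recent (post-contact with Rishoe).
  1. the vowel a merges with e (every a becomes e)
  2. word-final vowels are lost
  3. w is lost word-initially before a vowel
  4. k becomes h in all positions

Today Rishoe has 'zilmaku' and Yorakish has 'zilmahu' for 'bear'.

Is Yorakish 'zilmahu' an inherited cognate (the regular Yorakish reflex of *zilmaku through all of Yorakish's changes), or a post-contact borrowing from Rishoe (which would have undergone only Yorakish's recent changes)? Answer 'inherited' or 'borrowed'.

borrowed

If inherited, *zilmaku would pass through all of Yorakish's changes:
Yorakish: start from *zilmaku.
  rule 1 (vowel merger): zilmaku → zilmeku
  rule 2 (apocope): zilmeku → zilmek
  rule 3: no change — zilmek
  rule 4 (unconditioned shift): zilmek → zilmeh
  ⇒ Yorakish zilmeh
If borrowed from Rishoe 'zilmaku' after the early changes, it would undergo only the recent ones:
  rule 3 (glide loss): no change (zilmaku)
  rule 4 (unconditioned shift): zilmaku → zilmahu
  ⇒ as a loan: zilmahu
Yorakish 'zilmahu' matches the loan outcome 'zilmahu', not the inherited 'zilmeh' — it skipped the early Yorakish changes, so it was borrowed from Rishoe.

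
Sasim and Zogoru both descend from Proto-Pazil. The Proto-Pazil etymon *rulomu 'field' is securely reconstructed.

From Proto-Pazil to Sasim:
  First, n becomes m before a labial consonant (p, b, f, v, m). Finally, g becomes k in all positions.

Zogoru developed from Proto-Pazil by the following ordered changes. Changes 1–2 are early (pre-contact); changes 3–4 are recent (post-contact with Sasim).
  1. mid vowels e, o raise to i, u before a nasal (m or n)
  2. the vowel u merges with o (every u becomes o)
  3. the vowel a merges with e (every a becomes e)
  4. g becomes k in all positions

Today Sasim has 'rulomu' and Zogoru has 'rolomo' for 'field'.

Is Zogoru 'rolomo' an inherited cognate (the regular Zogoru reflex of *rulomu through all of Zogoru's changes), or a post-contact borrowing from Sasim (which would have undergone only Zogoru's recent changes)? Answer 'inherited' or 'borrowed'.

If inherited, *rulomu would pass through all of Zogoru's changes:
Zogoru: *rulomu
  rulomu → rulumu   [pre-nasal raising]
  rulumu → rolomo   [vowel merger]
  rolomo (rule 3 does not apply)
  rolomo (rule 4 does not apply)
  giving Zogoru rolomo.
If borrowed from Sasim 'rulomu' after the early changes, it would undergo only the recent ones:
  rule 3 (vowel merger): no change (rulomu)
  rule 4 (unconditioned shift): no change (rulomu)
  ⇒ as a loan: rulomu
Zogoru 'rolomo' matches the inherited outcome exactly, so it is an inherited cognate, not a loan.

inherited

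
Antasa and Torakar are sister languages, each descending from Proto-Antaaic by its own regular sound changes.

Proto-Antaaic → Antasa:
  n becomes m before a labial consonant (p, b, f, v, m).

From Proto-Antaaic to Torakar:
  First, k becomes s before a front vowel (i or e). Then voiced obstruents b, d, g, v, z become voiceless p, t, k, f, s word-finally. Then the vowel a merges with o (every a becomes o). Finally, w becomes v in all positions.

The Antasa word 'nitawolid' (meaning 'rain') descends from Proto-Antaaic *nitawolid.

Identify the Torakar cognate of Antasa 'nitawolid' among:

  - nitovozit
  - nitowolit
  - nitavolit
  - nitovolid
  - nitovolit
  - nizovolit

Torakar: start from *nitawolid.
  rule 1: no change — nitawolid
  rule 2 (final devoicing): nitawolid → nitawolit
  rule 3 (vowel merger): nitawolit → nitowolit
  rule 4 (unconditioned shift): nitowolit → nitovolit
  ⇒ Torakar nitovolit
The other candidates each miss or misapply at least one Torakar change.

nitovolit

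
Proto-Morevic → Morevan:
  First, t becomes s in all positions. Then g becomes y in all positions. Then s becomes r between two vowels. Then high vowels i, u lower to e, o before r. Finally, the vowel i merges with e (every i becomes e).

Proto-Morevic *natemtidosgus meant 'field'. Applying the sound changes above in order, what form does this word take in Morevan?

naremsedosyus

Morevan: *natemtidosgus
  natemtidosgus → nasemsidosgus   [unconditioned shift]
  nasemsidosgus → nasemsidosyus   [unconditioned shift]
  nasemsidosyus → naremsidosyus   [rhotacism]
  naremsidosyus (rule 4 does not apply)
  naremsidosyus → naremsedosyus   [vowel merger]
  giving Morevan naremsedosyus.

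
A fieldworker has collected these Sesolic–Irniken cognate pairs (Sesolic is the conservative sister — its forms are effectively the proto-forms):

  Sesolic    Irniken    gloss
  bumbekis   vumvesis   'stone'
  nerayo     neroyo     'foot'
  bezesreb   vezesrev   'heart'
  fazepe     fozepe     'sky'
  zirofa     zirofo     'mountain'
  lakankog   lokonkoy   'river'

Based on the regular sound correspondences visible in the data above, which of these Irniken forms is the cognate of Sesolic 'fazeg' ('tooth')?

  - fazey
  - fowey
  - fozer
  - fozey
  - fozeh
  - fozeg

nerayo ~ neroyo, fazepe ~ fozepe — Sesolic a corresponds to Irniken o after a consonant, before a consonant other than r, m, n, p, b, f, v.
lakankog ~ lokonkoy — Sesolic g corresponds to Irniken y word-finally.
Applying these to Sesolic 'fazeg':
  fazeg → fozeg   (a→o after a consonant, before a consonant other than r, m, n, p, b, f, v)
  fozeg → fozey   (g→y word-finally)
So the Irniken cognate is 'fozey'.

fozey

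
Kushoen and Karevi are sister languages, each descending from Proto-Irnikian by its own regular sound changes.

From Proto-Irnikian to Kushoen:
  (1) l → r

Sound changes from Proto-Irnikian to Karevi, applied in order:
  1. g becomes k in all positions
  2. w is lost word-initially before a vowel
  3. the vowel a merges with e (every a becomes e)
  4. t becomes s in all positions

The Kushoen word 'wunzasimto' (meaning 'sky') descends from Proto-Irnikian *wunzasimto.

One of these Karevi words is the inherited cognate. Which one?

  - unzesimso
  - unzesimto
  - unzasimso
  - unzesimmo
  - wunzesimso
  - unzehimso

Karevi: start from *wunzasimto.
  rule 1: no change — wunzasimto
  rule 2 (glide loss): wunzasimto → unzasimto
  rule 3 (vowel merger): unzasimto → unzesimto
  rule 4 (unconditioned shift): unzesimto → unzesimso
  ⇒ Karevi unzesimso
Only 'unzesimso' matches the regular Karevi development of *wunzasimto.

unzesimso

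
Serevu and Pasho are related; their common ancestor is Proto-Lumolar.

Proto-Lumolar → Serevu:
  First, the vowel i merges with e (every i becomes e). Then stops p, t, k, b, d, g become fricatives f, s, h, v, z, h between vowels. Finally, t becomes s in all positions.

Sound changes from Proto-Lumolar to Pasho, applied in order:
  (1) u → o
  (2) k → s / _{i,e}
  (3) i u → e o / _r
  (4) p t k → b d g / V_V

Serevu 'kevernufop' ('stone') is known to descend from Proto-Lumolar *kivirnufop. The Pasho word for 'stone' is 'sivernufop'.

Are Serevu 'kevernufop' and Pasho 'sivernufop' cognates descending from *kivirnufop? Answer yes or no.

no

Derive the expected Pasho reflex of *kivirnufop:
Pasho: *kivirnufop > kivirnofop > sivirnofop > sivernofop  (by vowel merger, palatalisation, pre-rhotic lowering)
The regular Pasho reflex would be 'sivernofop', but the attested form is 'sivernufop'. The correspondence is irregular, so they are not cognates (the Pasho form has a different source).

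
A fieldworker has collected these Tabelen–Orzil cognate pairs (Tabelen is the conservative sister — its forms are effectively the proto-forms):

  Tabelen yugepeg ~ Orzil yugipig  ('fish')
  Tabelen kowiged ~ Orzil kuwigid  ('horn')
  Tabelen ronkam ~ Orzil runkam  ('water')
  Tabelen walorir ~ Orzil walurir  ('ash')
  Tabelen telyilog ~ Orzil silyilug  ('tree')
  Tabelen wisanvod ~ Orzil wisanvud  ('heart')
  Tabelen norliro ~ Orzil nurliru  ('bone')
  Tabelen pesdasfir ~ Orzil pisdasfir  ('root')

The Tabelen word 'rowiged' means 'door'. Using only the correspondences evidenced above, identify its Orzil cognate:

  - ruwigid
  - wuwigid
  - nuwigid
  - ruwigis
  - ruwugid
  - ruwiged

kowiged ~ kuwigid, telyilog ~ silyilug — Tabelen o corresponds to Orzil u after a consonant, before a consonant other than r, m, n, p, b, f, v.
yugepeg ~ yugipig, kowiged ~ kuwigid — Tabelen e corresponds to Orzil i after a consonant, before a consonant other than r, m, n, p, b, f, v.
Applying these to Tabelen 'rowiged':
  rowiged → ruwiged   (o→u after a consonant, before a consonant other than r, m, n, p, b, f, v)
  ruwiged → ruwigid   (e→i after a consonant, before a consonant other than r, m, n, p, b, f, v)
So the Orzil cognate is 'ruwigid'.

ruwigid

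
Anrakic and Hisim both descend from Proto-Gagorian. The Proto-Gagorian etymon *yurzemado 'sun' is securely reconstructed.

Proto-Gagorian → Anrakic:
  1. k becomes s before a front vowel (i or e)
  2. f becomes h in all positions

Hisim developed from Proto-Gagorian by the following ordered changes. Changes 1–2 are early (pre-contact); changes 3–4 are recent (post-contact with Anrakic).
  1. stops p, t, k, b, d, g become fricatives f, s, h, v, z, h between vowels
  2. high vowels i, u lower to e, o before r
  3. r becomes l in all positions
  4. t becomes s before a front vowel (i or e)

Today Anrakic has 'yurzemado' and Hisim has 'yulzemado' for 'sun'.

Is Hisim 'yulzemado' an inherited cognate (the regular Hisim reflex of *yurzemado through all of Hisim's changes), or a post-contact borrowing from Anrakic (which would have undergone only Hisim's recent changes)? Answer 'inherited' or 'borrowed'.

borrowed

If inherited, *yurzemado would pass through all of Hisim's changes:
Hisim: *yurzemado > yurzemazo > yorzemazo > yolzemazo  (by intervocalic lenition, pre-rhotic lowering, unconditioned shift)
If borrowed from Anrakic 'yurzemado' after the early changes, it would undergo only the recent ones:
  rule 3 (unconditioned shift): yurzemado → yulzemado
  rule 4 (palatalisation): no change (yulzemado)
  ⇒ as a loan: yulzemado
Hisim 'yulzemado' matches the loan outcome 'yulzemado', not the inherited 'yolzemazo' — it skipped the early Hisim changes, so it was borrowed from Anrakic.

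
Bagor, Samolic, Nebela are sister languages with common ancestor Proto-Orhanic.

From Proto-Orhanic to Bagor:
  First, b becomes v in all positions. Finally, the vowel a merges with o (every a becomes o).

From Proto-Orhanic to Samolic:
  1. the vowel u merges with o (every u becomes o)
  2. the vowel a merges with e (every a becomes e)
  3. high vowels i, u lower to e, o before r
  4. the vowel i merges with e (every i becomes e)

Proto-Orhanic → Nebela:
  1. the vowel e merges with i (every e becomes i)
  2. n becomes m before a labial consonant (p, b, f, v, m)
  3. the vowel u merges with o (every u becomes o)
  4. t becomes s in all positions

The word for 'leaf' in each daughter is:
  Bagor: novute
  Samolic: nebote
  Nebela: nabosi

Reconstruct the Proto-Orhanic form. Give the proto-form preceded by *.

*nabute

Position 3: Bagor has v, Samolic has b, Nebela has b. Samolic preserves b here (none of its changes turn any other segment into b), so the proto-segment is *b.
Position 5: Bagor has t, Samolic has t, Nebela has s. Bagor preserves t here (none of its changes turn any other segment into t), so the proto-segment is *t.
Position 4: Bagor has u, Samolic has o, Nebela has o. Bagor preserves u here (none of its changes turn any other segment into u), so the proto-segment is *u.
This points to *nabute. Verify forward in each daughter:
Bagor: start from *nabute.
  rule 1 (unconditioned shift): nabute → navute
  rule 2 (vowel merger): navute → novute
  ⇒ Bagor novute
Samolic: start from *nabute.
  rule 1 (vowel merger): nabute → nabote
  rule 2 (vowel merger): nabote → nebote
  rule 3: no change — nebote
  rule 4: no change — nebote
  ⇒ Samolic nebote
Nebela: *nabute > nabuti > naboti > nabosi  (by vowel merger, vowel merger, unconditioned shift)
No other proto-form is consistent with every reflex, so the reconstruction is *nabute.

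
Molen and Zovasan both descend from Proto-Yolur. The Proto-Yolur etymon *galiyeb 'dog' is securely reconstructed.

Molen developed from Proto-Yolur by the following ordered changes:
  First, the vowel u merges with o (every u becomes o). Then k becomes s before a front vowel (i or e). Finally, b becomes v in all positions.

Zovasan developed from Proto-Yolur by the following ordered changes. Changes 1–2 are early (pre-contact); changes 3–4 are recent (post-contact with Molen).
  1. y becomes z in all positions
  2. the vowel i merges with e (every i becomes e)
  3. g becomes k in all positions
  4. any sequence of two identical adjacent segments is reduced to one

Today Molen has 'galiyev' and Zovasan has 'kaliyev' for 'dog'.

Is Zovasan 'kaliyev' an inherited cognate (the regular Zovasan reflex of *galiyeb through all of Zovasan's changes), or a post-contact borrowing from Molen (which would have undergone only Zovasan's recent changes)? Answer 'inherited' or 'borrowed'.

If inherited, *galiyeb would pass through all of Zovasan's changes:
Zovasan: start from *galiyeb.
  rule 1 (unconditioned shift): galiyeb → galizeb
  rule 2 (vowel merger): galizeb → galezeb
  rule 3 (unconditioned shift): galezeb → kalezeb
  rule 4: no change — kalezeb
  ⇒ Zovasan kalezeb
If borrowed from Molen 'galiyev' after the early changes, it would undergo only the recent ones:
  rule 3 (unconditioned shift): galiyev → kaliyev
  rule 4 (degemination): no change (kaliyev)
  ⇒ as a loan: kaliyev
Zovasan 'kaliyev' matches the loan outcome 'kaliyev', not the inherited 'kalezeb' — it skipped the early Zovasan changes, so it was borrowed from Molen.

borrowed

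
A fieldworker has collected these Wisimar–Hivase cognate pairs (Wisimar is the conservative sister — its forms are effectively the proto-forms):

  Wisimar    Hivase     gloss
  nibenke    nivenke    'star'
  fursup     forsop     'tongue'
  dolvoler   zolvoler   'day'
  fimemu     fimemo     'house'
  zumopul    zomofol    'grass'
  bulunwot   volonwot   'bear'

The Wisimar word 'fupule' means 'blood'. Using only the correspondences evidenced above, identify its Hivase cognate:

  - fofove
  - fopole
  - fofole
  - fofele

fursup ~ forsop — Wisimar u corresponds to Hivase o after a consonant, before a labial obstruent.
zumopul ~ zomofol — Wisimar p corresponds to Hivase f between vowels (before a back vowel).
zumopul ~ zomofol, bulunwot ~ volonwot — Wisimar u corresponds to Hivase o after a consonant, before a consonant other than r, m, n, p, b, f, v.
Applying these to Wisimar 'fupule':
  fupule → fopule   (u→o after a consonant, before a labial obstruent)
  fopule → fofule   (p→f between vowels (before a back vowel))
  fofule → fofole   (u→o after a consonant, before a consonant other than r, m, n, p, b, f, v)
So the Hivase cognate is 'fofole'.

fofole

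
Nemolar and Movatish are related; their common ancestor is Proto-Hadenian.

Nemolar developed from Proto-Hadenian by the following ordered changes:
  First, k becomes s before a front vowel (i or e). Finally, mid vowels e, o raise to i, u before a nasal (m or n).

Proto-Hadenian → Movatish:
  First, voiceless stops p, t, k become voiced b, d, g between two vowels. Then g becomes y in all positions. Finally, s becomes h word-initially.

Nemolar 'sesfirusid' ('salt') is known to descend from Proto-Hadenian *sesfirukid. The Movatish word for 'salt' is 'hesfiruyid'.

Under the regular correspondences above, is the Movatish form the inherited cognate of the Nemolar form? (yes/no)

Derive the expected Movatish reflex of *sesfirukid:
Movatish: start from *sesfirukid.
  rule 1 (intervocalic voicing): sesfirukid → sesfirugid
  rule 2 (unconditioned shift): sesfirugid → sesfiruyid
  rule 3 (debuccalisation): sesfiruyid → hesfiruyid
  ⇒ Movatish hesfiruyid
Movatish 'hesfiruyid' matches the regular reflex exactly, so the pair is cognate.

yes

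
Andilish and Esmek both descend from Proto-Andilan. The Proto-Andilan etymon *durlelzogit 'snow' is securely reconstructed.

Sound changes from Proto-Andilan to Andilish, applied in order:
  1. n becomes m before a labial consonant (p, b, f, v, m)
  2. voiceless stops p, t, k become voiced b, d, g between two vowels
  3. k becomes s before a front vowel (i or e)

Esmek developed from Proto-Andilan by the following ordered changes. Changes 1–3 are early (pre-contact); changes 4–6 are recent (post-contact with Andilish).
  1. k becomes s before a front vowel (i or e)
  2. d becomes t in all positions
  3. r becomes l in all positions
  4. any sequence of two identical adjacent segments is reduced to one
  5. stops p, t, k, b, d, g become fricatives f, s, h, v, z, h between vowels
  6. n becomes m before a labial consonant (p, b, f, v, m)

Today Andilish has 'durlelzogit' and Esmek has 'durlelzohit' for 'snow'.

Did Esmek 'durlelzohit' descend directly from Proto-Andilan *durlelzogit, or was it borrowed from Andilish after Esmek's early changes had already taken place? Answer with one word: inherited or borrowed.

borrowed

If inherited, *durlelzogit would pass through all of Esmek's changes:
Esmek: *durlelzogit > turlelzogit > tullelzogit > tulelzogit > tulelzohit  (by unconditioned shift, unconditioned shift, degemination, intervocalic lenition)
If borrowed from Andilish 'durlelzogit' after the early changes, it would undergo only the recent ones:
  rule 4 (degemination): no change (durlelzogit)
  rule 5 (intervocalic lenition): durlelzogit → durlelzohit
  rule 6 (nasal place assimilation): no change (durlelzohit)
  ⇒ as a loan: durlelzohit
Esmek 'durlelzohit' matches the loan outcome 'durlelzohit', not the inherited 'tulelzohit' — it skipped the early Esmek changes, so it was borrowed from Andilish.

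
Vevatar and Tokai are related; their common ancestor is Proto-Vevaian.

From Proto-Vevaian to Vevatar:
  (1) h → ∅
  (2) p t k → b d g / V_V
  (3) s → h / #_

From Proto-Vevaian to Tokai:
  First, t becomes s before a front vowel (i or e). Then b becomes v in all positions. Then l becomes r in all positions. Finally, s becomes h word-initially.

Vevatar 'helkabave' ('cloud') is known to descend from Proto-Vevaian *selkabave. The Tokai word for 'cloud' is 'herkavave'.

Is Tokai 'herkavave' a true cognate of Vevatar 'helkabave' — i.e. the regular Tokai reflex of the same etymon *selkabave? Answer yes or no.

Derive the expected Tokai reflex of *selkabave:
Tokai: *selkabave > selkavave > serkavave > herkavave  (by unconditioned shift, unconditioned shift, debuccalisation)
Tokai 'herkavave' matches the regular reflex exactly, so the pair is cognate.

yes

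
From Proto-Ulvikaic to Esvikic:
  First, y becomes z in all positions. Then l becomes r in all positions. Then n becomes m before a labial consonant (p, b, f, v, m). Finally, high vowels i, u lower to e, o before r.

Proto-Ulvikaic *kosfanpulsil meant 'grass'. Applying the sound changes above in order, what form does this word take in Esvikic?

kosfamporser

Esvikic: *kosfanpulsil
  kosfanpulsil (rule 1 does not apply)
  kosfanpulsil → kosfanpursir   [unconditioned shift]
  kosfanpursir → kosfampursir   [nasal place assimilation]
  kosfampursir → kosfamporser   [pre-rhotic lowering]
  giving Esvikic kosfamporser.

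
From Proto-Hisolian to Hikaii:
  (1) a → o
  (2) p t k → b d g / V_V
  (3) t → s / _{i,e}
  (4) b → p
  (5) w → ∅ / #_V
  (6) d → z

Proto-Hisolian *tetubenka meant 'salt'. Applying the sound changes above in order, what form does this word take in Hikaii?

sezupenko

Hikaii: *tetubenka
  tetubenka → tetubenko   [vowel merger]
  tetubenko → tedubenko   [intervocalic voicing]
  tedubenko → sedubenko   [palatalisation]
  sedubenko → sedupenko   [unconditioned shift]
  sedupenko (rule 5 does not apply)
  sedupenko → sezupenko   [unconditioned shift]
  giving Hikaii sezupenko.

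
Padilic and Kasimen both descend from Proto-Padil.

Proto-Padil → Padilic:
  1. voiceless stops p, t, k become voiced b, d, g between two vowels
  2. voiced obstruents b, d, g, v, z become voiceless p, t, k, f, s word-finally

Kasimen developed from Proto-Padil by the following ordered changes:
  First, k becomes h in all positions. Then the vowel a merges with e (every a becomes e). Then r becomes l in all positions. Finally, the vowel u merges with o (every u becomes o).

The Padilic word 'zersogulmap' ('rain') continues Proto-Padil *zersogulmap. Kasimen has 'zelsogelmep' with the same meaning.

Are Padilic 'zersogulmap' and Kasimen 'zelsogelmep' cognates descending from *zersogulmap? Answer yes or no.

Derive the expected Kasimen reflex of *zersogulmap:
Kasimen: *zersogulmap > zersogulmep > zelsogulmep > zelsogolmep  (by vowel merger, unconditioned shift, vowel merger)
The regular Kasimen reflex would be 'zelsogolmep', but the attested form is 'zelsogelmep'. The correspondence is irregular, so they are not cognates (the Kasimen form has a different source).

no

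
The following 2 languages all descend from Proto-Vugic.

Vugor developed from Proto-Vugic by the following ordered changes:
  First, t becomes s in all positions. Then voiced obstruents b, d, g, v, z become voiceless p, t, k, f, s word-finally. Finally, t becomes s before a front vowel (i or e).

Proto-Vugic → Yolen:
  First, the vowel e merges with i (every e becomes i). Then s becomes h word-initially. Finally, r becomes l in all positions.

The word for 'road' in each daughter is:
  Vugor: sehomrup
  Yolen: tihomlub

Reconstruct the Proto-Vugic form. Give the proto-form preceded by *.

*tehomrub

Position 6: Vugor has r, Yolen has l. Vugor preserves r here (none of its changes turn any other segment into r), so the proto-segment is *r.
Position 8: Vugor has p, Yolen has b. Yolen preserves b here (none of its changes turn any other segment into b), so the proto-segment is *b.
Position 2: Vugor has e, Yolen has i. Vugor preserves e here (none of its changes turn any other segment into e), so the proto-segment is *e.
This points to *tehomrub. Verify forward in each daughter:
Vugor: *tehomrub
  tehomrub → sehomrub   [unconditioned shift]
  sehomrub → sehomrup   [final devoicing]
  sehomrup (rule 3 does not apply)
  giving Vugor sehomrup.
Yolen: *tehomrub
  tehomrub → tihomrub   [vowel merger]
  tihomrub (rule 2 does not apply)
  tihomrub → tihomlub   [unconditioned shift]
  giving Yolen tihomlub.
No other proto-form is consistent with every reflex, so the reconstruction is *tehomrub.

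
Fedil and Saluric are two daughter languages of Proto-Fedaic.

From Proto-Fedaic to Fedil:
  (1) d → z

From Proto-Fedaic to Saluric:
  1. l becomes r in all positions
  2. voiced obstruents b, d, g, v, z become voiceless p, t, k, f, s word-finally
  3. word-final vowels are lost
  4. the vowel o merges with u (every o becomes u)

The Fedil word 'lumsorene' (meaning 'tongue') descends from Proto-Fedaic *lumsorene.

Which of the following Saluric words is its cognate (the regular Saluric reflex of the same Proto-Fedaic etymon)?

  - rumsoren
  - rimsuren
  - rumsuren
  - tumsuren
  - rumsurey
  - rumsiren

Saluric: *lumsorene > rumsorene > rumsoren > rumsuren  (by unconditioned shift, apocope, vowel merger)
The other candidates each miss or misapply at least one Saluric change.

rumsuren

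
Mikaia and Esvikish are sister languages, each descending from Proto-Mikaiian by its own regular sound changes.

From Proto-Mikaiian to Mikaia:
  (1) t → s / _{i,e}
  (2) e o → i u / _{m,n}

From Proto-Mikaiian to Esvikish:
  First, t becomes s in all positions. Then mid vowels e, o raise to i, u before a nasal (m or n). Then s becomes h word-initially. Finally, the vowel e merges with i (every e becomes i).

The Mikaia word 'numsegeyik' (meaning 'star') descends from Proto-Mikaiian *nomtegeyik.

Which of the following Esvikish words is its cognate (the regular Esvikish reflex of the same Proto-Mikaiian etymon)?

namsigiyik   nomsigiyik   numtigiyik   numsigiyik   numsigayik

numsigiyik

Esvikish: *nomtegeyik > nomsegeyik > numsegeyik > numsigiyik  (by unconditioned shift, pre-nasal raising, vowel merger)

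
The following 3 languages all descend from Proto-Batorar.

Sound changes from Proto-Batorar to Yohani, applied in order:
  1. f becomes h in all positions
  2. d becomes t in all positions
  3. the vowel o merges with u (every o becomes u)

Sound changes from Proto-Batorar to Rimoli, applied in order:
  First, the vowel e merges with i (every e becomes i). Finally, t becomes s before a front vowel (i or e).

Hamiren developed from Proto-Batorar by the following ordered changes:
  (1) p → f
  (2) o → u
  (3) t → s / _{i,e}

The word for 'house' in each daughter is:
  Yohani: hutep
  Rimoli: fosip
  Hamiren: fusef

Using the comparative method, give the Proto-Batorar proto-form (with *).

Position 2: Yohani has u, Rimoli has o, Hamiren has u. Rimoli preserves o here (none of its changes turn any other segment into o), so the proto-segment is *o.
Position 3: Yohani has t, Rimoli has s, Hamiren has s. Taking the neighbouring segments as reconstructed: Yohani t could go back to *t or *d; Rimoli s could go back to *t or *s; Hamiren s could go back to *t or *s — the one source consistent with every daughter is *t.
Position 4: Yohani has e, Rimoli has i, Hamiren has e. Yohani preserves e here (none of its changes turn any other segment into e), so the proto-segment is *e.
This points to *fotep. Verify forward in each daughter:
Yohani: start from *fotep.
  rule 1 (unconditioned shift): fotep → hotep
  rule 2: no change — hotep
  rule 3 (vowel merger): hotep → hutep
  ⇒ Yohani hutep
Rimoli: *fotep > fotip > fosip  (by vowel merger, palatalisation)
Hamiren: *fotep
  fotep → fotef   [unconditioned shift]
  fotef → futef   [vowel merger]
  futef → fusef   [palatalisation]
  giving Hamiren fusef.
No other proto-form is consistent with every reflex, so the reconstruction is *fotep.

*fotep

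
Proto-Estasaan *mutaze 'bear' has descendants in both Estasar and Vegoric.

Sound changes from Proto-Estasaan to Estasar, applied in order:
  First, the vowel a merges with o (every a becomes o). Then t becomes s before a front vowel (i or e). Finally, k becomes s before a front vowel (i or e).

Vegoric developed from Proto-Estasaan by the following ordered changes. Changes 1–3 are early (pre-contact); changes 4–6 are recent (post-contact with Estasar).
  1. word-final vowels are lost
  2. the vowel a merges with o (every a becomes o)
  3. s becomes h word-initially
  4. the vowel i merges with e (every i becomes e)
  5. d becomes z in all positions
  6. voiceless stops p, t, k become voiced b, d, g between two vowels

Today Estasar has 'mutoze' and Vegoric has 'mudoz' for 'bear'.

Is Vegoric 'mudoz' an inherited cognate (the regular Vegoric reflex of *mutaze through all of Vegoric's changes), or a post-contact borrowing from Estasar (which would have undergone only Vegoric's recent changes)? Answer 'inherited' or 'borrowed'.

If inherited, *mutaze would pass through all of Vegoric's changes:
Vegoric: *mutaze
  mutaze → mutaz   [apocope]
  mutaz → mutoz   [vowel merger]
  mutoz (rule 3 does not apply)
  mutoz (rule 4 does not apply)
  mutoz (rule 5 does not apply)
  mutoz → mudoz   [intervocalic voicing]
  giving Vegoric mudoz.
If borrowed from Estasar 'mutoze' after the early changes, it would undergo only the recent ones:
  rule 4 (vowel merger): no change (mutoze)
  rule 5 (unconditioned shift): no change (mutoze)
  rule 6 (intervocalic voicing): mutoze → mudoze
  ⇒ as a loan: mudoze
Vegoric 'mudoz' matches the inherited outcome exactly, so it is an inherited cognate, not a loan.

inherited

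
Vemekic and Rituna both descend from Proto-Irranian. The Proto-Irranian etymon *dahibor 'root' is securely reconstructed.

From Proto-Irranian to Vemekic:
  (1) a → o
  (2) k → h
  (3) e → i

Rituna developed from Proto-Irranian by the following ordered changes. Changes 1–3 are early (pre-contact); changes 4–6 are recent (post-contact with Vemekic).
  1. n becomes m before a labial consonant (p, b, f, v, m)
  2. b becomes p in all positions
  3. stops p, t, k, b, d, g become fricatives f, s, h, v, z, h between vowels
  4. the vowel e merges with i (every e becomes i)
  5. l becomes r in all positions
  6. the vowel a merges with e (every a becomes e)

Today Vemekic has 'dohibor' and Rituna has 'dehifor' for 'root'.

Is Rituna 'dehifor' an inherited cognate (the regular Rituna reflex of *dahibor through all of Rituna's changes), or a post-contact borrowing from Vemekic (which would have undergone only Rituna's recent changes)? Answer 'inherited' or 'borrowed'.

If inherited, *dahibor would pass through all of Rituna's changes:
Rituna: *dahibor
  dahibor (rule 1 does not apply)
  dahibor → dahipor   [unconditioned shift]
  dahipor → dahifor   [intervocalic lenition]
  dahifor (rule 4 does not apply)
  dahifor (rule 5 does not apply)
  dahifor → dehifor   [vowel merger]
  giving Rituna dehifor.
If borrowed from Vemekic 'dohibor' after the early changes, it would undergo only the recent ones:
  rule 4 (vowel merger): no change (dohibor)
  rule 5 (unconditioned shift): no change (dohibor)
  rule 6 (vowel merger): no change (dohibor)
  ⇒ as a loan: dohibor
Rituna 'dehifor' matches the inherited outcome exactly, so it is an inherited cognate, not a loan.

inherited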